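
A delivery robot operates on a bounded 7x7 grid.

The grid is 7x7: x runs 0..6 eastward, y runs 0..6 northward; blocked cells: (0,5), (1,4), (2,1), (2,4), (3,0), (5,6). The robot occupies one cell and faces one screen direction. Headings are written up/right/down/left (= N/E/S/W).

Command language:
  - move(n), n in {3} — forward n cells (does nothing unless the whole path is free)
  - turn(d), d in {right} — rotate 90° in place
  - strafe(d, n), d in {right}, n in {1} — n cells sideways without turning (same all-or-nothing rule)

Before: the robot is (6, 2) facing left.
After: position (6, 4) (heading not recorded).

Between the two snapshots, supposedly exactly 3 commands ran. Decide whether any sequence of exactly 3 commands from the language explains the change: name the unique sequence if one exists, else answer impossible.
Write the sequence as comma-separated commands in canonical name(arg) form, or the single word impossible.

strafe(right, 1), strafe(right, 1), turn(right)

key: order matters: swapping strafe(right, 1) and turn(right) lands elsewhere
from: (6, 2) facing left
[1] after strafe(right, 1): (6, 3) facing left
[2] after strafe(right, 1): (6, 4) facing left
[3] after turn(right): (6, 4) facing up
no other 3-command option fits: unique.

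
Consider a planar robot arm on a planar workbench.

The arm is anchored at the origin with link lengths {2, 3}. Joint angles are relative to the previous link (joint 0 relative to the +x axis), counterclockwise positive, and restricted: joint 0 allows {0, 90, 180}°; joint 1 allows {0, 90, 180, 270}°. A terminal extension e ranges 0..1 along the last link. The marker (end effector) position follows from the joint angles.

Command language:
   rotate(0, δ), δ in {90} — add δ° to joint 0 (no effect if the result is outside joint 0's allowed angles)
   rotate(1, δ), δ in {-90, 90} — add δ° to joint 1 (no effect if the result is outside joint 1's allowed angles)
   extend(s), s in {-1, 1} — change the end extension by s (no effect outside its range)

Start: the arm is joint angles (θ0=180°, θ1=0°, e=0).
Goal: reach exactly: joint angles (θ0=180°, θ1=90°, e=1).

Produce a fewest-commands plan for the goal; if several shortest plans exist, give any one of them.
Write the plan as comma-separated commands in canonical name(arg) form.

from: joint angles (θ0=180°, θ1=0°, e=0)
1. extend(1) → joint angles (θ0=180°, θ1=0°, e=1)
2. rotate(1, 90) → joint angles (θ0=180°, θ1=90°, e=1)
shorter routes all fall short; 2 is best.

extend(1), rotate(1, 90)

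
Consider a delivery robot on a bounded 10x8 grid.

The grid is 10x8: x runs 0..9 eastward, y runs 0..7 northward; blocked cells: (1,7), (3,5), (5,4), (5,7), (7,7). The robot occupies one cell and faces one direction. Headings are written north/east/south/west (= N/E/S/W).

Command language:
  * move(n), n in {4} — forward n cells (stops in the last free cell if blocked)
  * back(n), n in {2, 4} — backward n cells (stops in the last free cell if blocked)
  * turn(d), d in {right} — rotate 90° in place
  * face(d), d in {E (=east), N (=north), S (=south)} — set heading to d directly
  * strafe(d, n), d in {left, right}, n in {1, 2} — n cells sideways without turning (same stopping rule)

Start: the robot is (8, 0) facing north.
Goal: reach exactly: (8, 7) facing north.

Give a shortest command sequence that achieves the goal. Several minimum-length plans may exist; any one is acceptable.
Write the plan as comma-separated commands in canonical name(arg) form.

from: (8, 0) facing north
t=1 move(4) ⇒ (8, 4) facing north
t=2 move(4) ⇒ (8, 7) facing north
minimal: 2 command(s), checked below 2.

move(4), move(4)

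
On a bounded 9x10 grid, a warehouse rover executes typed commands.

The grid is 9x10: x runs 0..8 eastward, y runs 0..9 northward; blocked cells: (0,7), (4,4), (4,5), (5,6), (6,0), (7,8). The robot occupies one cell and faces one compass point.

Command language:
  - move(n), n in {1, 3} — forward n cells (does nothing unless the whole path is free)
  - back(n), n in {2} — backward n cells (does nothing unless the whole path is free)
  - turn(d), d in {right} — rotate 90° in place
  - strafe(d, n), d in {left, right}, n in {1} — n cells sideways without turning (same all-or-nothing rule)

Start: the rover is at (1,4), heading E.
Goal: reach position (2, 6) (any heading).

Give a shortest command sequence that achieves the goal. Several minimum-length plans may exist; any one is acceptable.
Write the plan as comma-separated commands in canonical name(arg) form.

strafe(left, 1), strafe(left, 1), move(1)

begin: at (1,4), heading E
[1] after strafe(left, 1): at (1,5), heading E
[2] after strafe(left, 1): at (1,6), heading E
[3] after move(1): at (2,6), heading E
minimal: 3 command(s), checked below 3.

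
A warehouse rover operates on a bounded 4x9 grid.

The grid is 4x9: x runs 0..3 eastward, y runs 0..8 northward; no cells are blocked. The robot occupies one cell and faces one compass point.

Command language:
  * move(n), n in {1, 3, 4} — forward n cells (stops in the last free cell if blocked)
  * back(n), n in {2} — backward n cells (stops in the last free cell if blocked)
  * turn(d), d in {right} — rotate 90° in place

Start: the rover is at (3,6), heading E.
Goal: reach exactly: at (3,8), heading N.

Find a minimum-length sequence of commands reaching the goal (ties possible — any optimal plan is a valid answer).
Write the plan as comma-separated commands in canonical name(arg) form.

start: at (3,6), heading E
1. turn(right) → at (3,6), heading S
2. turn(right) → at (3,6), heading W
3. turn(right) → at (3,6), heading N
4. move(3) → at (3,8), heading N
nothing shorter than 4 reaches the goal.

turn(right), turn(right), turn(right), move(3)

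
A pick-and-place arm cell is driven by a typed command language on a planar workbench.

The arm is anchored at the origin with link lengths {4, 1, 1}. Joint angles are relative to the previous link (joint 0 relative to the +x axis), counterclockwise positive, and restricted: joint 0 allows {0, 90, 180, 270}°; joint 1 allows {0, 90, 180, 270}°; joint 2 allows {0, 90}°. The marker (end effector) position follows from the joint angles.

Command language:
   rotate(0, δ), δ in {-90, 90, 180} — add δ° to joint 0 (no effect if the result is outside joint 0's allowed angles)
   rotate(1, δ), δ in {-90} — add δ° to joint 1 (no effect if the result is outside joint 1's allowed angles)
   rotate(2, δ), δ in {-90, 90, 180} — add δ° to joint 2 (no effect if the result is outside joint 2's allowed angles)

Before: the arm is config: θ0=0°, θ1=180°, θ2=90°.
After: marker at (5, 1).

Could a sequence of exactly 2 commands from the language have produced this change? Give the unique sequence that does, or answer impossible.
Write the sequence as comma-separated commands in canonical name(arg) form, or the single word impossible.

rotate(1, -90), rotate(1, -90)

start: config: θ0=0°, θ1=180°, θ2=90°
1. rotate(1, -90) → config: θ0=0°, θ1=90°, θ2=90°
2. rotate(1, -90) → config: θ0=0°, θ1=0°, θ2=90°
all 49 alternatives checked — unique.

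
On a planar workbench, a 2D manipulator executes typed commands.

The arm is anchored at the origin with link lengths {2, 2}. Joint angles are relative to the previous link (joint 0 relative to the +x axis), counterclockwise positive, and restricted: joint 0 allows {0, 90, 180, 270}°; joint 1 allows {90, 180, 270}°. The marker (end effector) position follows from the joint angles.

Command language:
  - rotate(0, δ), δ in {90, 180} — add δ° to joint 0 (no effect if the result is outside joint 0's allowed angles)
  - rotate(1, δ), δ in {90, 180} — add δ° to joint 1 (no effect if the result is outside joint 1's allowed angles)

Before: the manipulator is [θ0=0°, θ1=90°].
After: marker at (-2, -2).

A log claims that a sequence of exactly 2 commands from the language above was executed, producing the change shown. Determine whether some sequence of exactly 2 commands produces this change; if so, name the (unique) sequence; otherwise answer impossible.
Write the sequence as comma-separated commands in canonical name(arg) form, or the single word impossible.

start: [θ0=0°, θ1=90°]
step 1 (rotate(0, 90)): [θ0=90°, θ1=90°]
step 2 (rotate(0, 90)): [θ0=180°, θ1=90°]
no rival 2-sequence matches.

rotate(0, 90), rotate(0, 90)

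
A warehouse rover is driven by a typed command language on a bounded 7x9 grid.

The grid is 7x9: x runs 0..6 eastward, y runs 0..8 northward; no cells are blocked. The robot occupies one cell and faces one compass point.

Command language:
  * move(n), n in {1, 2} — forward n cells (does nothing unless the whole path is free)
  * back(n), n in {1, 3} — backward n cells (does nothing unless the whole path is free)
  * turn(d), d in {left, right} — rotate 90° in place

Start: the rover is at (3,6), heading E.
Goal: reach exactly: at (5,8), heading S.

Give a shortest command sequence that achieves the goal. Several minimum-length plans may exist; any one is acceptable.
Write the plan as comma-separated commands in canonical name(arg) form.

t0: at (3,6), heading E
1. move(2) → at (5,6), heading E
2. turn(right) → at (5,6), heading S
3. move(1) → at (5,5), heading S
4. back(3) → at (5,8), heading S
nothing shorter than 4 reaches the goal.

move(2), turn(right), move(1), back(3)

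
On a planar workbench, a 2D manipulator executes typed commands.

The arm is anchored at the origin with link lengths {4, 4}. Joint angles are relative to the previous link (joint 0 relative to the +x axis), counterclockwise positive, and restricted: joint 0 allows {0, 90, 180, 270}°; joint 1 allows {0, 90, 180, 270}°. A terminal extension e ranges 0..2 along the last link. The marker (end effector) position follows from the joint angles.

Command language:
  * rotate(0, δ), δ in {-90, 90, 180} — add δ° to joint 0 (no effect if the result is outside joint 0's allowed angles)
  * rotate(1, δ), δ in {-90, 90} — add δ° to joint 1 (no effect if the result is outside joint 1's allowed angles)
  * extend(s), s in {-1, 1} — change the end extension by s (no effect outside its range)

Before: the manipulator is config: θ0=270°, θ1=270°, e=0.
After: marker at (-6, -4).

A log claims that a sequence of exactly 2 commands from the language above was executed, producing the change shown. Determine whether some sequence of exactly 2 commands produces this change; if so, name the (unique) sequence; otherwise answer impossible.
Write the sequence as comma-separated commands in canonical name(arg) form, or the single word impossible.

start: config: θ0=270°, θ1=270°, e=0
t=1 extend(1) ⇒ config: θ0=270°, θ1=270°, e=1
t=2 extend(1) ⇒ config: θ0=270°, θ1=270°, e=2
all 49 alternatives checked — unique.

extend(1), extend(1)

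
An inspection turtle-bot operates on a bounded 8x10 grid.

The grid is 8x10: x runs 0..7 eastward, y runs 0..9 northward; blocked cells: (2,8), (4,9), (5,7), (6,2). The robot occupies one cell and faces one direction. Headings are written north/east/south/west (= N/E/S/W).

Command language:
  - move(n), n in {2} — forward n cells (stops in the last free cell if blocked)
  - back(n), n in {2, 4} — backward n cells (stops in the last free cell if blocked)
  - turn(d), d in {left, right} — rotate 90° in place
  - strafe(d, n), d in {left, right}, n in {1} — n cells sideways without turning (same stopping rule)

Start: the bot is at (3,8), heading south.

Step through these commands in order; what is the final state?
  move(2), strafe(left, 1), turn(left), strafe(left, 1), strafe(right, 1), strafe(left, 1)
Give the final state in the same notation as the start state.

at (4,7), heading east

t0: at (3,8), heading south
1. move(2) → at (3,6), heading south
2. strafe(left, 1) → at (4,6), heading south
3. turn(left) → at (4,6), heading east
4. strafe(left, 1) → at (4,7), heading east
5. strafe(right, 1) → at (4,6), heading east
6. strafe(left, 1) → at (4,7), heading east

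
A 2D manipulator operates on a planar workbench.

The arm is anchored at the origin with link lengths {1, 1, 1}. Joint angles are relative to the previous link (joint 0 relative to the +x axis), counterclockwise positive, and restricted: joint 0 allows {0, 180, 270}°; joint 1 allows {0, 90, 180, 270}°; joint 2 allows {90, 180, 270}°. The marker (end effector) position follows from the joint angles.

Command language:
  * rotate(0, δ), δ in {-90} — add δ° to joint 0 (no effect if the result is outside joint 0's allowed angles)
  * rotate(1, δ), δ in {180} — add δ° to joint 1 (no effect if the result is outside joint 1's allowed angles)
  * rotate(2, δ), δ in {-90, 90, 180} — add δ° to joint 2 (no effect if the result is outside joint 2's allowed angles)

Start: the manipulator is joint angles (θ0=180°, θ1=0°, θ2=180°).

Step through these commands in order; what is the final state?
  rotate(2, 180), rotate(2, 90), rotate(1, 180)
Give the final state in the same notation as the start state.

joint angles (θ0=180°, θ1=180°, θ2=270°)

t0: joint angles (θ0=180°, θ1=0°, θ2=180°)
[1] after rotate(2, 180): joint angles (θ0=180°, θ1=0°, θ2=180°)
[2] after rotate(2, 90): joint angles (θ0=180°, θ1=0°, θ2=270°)
[3] after rotate(1, 180): joint angles (θ0=180°, θ1=180°, θ2=270°)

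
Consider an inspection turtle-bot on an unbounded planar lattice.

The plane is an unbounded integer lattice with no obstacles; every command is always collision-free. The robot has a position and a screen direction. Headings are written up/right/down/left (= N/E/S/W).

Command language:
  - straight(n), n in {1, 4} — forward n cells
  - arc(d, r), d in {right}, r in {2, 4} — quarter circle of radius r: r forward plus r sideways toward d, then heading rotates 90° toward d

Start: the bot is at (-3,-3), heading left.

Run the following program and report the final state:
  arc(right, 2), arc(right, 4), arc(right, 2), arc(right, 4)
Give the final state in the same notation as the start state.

at (-3,-3), heading left

start: at (-3,-3), heading left
[1] after arc(right, 2): at (-5,-1), heading up
[2] after arc(right, 4): at (-1,3), heading right
[3] after arc(right, 2): at (1,1), heading down
[4] after arc(right, 4): at (-3,-3), heading left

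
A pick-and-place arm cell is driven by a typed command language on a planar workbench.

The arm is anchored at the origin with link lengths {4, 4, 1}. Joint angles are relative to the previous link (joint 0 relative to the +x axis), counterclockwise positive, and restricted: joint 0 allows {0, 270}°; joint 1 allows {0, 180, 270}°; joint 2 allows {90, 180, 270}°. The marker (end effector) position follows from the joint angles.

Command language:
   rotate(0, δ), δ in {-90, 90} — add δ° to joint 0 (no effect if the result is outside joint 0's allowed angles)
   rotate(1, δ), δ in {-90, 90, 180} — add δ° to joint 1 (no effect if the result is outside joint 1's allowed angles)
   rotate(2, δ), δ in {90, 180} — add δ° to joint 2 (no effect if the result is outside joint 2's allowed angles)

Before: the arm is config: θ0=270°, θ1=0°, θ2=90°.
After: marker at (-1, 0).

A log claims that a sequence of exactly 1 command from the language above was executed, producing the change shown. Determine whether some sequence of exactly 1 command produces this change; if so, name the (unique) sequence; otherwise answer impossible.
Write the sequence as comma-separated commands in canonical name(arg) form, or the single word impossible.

from: config: θ0=270°, θ1=0°, θ2=90°
step 1 (rotate(1, 180)): config: θ0=270°, θ1=180°, θ2=90°
all 7 alternatives checked — unique.

rotate(1, 180)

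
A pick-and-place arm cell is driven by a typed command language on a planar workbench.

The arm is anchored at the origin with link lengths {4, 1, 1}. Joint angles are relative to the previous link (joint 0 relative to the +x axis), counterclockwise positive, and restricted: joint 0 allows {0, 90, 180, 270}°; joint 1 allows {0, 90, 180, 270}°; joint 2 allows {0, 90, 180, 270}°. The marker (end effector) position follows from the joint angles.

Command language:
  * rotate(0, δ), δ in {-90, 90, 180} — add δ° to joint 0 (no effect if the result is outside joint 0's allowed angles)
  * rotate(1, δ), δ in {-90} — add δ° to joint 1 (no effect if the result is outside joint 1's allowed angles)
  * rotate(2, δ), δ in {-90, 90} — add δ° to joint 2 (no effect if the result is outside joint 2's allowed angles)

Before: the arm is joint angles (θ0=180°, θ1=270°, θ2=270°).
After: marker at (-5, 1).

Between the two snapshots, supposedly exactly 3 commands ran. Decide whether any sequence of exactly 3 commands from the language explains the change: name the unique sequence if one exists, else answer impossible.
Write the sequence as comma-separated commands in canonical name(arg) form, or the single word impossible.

from: joint angles (θ0=180°, θ1=270°, θ2=270°)
step 1 (rotate(1, -90)): joint angles (θ0=180°, θ1=180°, θ2=270°)
step 2 (rotate(1, -90)): joint angles (θ0=180°, θ1=90°, θ2=270°)
step 3 (rotate(1, -90)): joint angles (θ0=180°, θ1=0°, θ2=270°)
uniquely the one of 216 3-step routes that fits.

rotate(1, -90), rotate(1, -90), rotate(1, -90)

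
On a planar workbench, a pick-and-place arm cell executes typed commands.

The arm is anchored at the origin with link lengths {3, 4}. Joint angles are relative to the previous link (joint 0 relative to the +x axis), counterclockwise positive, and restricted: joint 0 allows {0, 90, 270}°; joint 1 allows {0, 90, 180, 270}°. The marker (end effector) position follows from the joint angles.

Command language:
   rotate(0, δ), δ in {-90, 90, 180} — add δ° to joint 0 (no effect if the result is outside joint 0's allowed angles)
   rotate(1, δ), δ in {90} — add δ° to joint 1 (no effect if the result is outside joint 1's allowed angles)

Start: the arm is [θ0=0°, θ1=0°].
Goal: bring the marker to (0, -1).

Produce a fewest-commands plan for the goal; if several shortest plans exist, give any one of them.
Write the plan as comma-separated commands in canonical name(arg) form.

t0: [θ0=0°, θ1=0°]
1. rotate(1, 90) → [θ0=0°, θ1=90°]
2. rotate(1, 90) → [θ0=0°, θ1=180°]
3. rotate(0, 90) → [θ0=90°, θ1=180°]
no 2-step plan works, so 3 is optimal.

rotate(1, 90), rotate(1, 90), rotate(0, 90)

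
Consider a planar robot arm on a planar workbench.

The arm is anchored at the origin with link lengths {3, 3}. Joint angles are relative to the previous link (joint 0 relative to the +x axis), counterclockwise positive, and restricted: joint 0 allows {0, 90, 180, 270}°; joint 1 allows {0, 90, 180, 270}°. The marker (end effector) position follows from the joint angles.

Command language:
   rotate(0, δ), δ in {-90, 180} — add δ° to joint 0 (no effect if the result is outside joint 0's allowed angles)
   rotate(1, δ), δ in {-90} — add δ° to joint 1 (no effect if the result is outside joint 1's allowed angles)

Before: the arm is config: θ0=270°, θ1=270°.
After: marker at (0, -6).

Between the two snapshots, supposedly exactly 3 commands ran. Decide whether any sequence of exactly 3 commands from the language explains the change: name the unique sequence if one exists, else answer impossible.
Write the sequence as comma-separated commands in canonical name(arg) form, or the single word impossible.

begin: config: θ0=270°, θ1=270°
1. rotate(1, -90) → config: θ0=270°, θ1=180°
2. rotate(1, -90) → config: θ0=270°, θ1=90°
3. rotate(1, -90) → config: θ0=270°, θ1=0°
uniquely the one of 27 3-step routes that fits.

rotate(1, -90), rotate(1, -90), rotate(1, -90)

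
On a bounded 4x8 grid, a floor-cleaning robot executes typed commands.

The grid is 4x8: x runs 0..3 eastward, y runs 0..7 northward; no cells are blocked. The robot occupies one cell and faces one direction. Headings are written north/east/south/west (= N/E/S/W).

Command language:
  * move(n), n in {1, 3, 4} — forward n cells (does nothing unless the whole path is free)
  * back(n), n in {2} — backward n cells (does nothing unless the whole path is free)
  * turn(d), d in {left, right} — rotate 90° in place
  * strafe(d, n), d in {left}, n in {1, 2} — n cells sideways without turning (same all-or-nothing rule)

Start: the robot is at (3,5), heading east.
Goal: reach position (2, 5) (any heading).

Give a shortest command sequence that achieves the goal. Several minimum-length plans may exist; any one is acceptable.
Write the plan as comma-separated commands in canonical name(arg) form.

initial: at (3,5), heading east
step 1 (turn(left)): at (3,5), heading north
step 2 (strafe(left, 1)): at (2,5), heading north
minimal: 2 command(s), checked below 2.

turn(left), strafe(left, 1)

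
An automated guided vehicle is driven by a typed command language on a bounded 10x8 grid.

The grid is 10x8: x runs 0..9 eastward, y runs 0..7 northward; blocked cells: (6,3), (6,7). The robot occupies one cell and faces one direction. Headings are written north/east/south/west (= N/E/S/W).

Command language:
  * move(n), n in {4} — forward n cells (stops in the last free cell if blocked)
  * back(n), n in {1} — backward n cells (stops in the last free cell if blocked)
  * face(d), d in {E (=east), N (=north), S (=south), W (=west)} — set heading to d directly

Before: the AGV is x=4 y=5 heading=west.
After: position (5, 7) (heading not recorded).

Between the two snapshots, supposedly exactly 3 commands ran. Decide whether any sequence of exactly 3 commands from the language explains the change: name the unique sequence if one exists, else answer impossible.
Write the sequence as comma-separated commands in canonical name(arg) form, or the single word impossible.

back(1), face(N), move(4)

key: move(4) runs into the grid edge before its full distance
begin: x=4 y=5 heading=west
t=1 back(1) ⇒ x=5 y=5 heading=west
t=2 face(N) ⇒ x=5 y=5 heading=north
t=3 move(4) ⇒ x=5 y=7 heading=north
uniquely the one of 216 3-step routes that fits.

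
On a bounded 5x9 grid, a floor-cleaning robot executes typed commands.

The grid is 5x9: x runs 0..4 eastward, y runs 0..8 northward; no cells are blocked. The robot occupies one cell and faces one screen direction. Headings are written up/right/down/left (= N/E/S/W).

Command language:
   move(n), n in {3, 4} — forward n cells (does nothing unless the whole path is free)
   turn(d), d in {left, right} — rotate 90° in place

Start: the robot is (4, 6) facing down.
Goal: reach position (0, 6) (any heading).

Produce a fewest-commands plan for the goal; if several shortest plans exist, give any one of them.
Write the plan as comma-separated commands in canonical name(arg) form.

start: (4, 6) facing down
t=1 turn(right) ⇒ (4, 6) facing left
t=2 move(4) ⇒ (0, 6) facing left
no 1-step plan works, so 2 is optimal.

turn(right), move(4)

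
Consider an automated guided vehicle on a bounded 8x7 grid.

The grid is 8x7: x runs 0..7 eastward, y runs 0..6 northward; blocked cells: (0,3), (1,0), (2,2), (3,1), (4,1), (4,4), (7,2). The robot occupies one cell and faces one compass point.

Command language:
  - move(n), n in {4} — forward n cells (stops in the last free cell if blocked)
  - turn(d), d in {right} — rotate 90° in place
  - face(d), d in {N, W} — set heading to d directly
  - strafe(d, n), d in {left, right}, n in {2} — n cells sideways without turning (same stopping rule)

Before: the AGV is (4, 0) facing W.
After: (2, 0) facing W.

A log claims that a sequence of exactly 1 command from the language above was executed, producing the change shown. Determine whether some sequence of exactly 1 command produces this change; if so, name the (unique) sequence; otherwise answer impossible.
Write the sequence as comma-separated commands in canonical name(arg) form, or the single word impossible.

key: still facing W — the one step turns nothing
initial: (4, 0) facing W
t=1 move(4) ⇒ (2, 0) facing W
all 6 alternatives checked — unique.

move(4)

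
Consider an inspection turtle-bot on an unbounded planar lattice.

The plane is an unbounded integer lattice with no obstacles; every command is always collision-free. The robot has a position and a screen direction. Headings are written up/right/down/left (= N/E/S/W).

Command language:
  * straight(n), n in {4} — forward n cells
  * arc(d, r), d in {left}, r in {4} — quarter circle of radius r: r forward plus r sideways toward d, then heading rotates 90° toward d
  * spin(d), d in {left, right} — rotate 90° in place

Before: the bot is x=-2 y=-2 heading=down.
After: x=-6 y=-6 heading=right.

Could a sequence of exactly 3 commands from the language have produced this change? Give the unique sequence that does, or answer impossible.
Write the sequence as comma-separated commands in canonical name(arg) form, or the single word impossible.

key: running spin(left) before spin(right) would end elsewhere — order is forced
begin: x=-2 y=-2 heading=down
t=1 spin(right) ⇒ x=-2 y=-2 heading=left
t=2 arc(left, 4) ⇒ x=-6 y=-6 heading=down
t=3 spin(left) ⇒ x=-6 y=-6 heading=right
all 64 alternatives checked — unique.

spin(right), arc(left, 4), spin(left)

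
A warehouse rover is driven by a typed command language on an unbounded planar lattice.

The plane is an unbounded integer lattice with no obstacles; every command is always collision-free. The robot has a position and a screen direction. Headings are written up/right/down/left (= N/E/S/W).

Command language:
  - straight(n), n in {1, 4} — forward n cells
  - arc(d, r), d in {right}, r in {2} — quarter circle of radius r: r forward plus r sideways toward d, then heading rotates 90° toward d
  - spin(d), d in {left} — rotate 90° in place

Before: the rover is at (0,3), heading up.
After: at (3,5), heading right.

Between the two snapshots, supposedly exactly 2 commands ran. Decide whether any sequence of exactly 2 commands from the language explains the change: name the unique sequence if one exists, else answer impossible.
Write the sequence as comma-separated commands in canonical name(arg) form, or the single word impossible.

arc(right, 2), straight(1)

key: order matters: swapping arc(right, 2) and straight(1) lands elsewhere
begin: at (0,3), heading up
step 1 (arc(right, 2)): at (2,5), heading right
step 2 (straight(1)): at (3,5), heading right
all 16 alternatives checked — unique.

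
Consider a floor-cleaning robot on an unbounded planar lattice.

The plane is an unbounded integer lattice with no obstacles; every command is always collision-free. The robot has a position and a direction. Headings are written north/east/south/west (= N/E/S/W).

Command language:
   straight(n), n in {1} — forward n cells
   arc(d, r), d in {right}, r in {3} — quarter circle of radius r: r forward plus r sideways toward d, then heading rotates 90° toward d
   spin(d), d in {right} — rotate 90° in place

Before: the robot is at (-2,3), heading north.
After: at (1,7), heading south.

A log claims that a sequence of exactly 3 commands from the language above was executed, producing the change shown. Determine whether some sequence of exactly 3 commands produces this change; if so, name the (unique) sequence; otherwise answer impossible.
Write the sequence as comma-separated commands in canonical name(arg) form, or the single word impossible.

key: position moved to (1,7) AND the heading swung to S — translation plus rotation needed
start: at (-2,3), heading north
1. straight(1) → at (-2,4), heading north
2. arc(right, 3) → at (1,7), heading east
3. spin(right) → at (1,7), heading south
uniquely the one of 27 3-step routes that fits.

straight(1), arc(right, 3), spin(right)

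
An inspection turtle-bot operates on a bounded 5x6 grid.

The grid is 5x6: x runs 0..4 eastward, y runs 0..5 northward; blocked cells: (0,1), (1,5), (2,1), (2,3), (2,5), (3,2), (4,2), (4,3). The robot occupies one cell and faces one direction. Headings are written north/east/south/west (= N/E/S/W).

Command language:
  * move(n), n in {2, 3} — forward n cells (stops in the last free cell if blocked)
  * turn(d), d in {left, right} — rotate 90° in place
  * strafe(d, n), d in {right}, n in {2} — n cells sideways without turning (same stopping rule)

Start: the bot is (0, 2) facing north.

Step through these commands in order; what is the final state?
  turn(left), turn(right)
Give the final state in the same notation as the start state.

(0, 2) facing north

begin: (0, 2) facing north
step 1 (turn(left)): (0, 2) facing west
step 2 (turn(right)): (0, 2) facing north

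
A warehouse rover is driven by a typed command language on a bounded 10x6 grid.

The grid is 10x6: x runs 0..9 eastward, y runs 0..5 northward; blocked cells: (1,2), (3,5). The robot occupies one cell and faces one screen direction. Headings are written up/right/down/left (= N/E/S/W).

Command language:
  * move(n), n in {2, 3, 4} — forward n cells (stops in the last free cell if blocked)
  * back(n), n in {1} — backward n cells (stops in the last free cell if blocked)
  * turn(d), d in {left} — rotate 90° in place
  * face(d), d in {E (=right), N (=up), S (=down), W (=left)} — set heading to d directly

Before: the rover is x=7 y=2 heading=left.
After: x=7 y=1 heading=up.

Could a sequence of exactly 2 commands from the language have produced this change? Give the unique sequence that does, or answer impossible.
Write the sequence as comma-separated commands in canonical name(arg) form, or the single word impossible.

face(N), back(1)

key: position moved to (7,1) AND the heading swung to N — translation plus rotation needed
initial: x=7 y=2 heading=left
[1] after face(N): x=7 y=2 heading=up
[2] after back(1): x=7 y=1 heading=up
all 81 alternatives checked — unique.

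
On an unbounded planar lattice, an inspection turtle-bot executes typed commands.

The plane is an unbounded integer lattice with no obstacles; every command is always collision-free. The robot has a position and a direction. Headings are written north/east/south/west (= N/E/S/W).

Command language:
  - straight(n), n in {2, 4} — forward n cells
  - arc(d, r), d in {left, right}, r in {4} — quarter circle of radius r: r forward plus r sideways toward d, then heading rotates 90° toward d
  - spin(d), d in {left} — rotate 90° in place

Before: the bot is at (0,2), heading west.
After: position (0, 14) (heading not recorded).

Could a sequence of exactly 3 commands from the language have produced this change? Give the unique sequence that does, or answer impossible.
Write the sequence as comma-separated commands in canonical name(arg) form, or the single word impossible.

initial: at (0,2), heading west
[1] after arc(right, 4): at (-4,6), heading north
[2] after straight(4): at (-4,10), heading north
[3] after arc(right, 4): at (0,14), heading east
all 125 alternatives checked — unique.

arc(right, 4), straight(4), arc(right, 4)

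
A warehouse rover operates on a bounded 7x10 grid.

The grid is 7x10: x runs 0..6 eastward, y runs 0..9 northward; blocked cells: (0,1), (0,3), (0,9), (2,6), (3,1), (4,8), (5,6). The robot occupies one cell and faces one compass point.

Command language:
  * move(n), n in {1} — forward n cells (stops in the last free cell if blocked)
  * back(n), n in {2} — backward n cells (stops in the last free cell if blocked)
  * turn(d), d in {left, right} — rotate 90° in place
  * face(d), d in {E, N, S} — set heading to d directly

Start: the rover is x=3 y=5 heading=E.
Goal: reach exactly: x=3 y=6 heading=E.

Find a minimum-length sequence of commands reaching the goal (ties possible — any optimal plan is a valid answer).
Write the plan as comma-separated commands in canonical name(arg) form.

turn(left), move(1), face(E)

initial: x=3 y=5 heading=E
step 1 (turn(left)): x=3 y=5 heading=N
step 2 (move(1)): x=3 y=6 heading=N
step 3 (face(E)): x=3 y=6 heading=E
nothing shorter than 3 reaches the goal.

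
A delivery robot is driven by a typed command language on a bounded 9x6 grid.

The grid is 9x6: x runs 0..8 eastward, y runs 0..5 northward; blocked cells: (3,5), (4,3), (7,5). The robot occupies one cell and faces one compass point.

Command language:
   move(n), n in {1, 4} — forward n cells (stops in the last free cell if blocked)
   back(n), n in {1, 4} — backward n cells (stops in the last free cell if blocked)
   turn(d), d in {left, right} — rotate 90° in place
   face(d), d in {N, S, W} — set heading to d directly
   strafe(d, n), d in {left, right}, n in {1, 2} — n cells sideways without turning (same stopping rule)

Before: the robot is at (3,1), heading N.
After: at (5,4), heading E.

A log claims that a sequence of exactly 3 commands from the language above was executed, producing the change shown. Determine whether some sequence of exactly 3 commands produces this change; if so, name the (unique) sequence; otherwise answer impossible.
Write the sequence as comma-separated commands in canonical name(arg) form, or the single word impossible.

key: move(4) is stopped early by the blocked cell at (3,5)
from: at (3,1), heading N
step 1 (move(4)): at (3,4), heading N
step 2 (strafe(right, 2)): at (5,4), heading N
step 3 (turn(right)): at (5,4), heading E
uniquely the one of 2197 3-step routes that fits.

move(4), strafe(right, 2), turn(right)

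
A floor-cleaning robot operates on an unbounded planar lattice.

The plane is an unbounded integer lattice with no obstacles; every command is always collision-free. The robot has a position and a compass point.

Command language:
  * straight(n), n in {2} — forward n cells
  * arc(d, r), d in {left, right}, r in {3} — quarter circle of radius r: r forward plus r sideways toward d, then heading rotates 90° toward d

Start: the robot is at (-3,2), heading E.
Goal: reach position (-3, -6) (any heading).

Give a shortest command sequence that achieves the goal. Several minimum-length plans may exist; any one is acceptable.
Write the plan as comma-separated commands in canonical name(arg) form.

arc(right, 3), straight(2), arc(right, 3)

initial: at (-3,2), heading E
1. arc(right, 3) → at (0,-1), heading S
2. straight(2) → at (0,-3), heading S
3. arc(right, 3) → at (-3,-6), heading W
shorter routes all fall short; 3 is best.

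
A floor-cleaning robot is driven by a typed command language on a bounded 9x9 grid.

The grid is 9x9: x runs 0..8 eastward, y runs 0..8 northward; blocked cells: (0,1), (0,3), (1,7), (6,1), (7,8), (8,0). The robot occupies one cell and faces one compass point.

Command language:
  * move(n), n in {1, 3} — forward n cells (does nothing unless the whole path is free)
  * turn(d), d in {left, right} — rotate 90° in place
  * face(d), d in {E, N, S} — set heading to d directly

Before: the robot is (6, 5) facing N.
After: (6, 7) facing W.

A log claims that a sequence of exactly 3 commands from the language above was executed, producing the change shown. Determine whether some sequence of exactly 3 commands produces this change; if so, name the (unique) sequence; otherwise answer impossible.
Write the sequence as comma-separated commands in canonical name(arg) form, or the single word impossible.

key: position moved to (6,7) AND the heading swung to W — translation plus rotation needed
from: (6, 5) facing N
t=1 move(1) ⇒ (6, 6) facing N
t=2 move(1) ⇒ (6, 7) facing N
t=3 turn(left) ⇒ (6, 7) facing W
no other 3-command option fits: unique.

move(1), move(1), turn(left)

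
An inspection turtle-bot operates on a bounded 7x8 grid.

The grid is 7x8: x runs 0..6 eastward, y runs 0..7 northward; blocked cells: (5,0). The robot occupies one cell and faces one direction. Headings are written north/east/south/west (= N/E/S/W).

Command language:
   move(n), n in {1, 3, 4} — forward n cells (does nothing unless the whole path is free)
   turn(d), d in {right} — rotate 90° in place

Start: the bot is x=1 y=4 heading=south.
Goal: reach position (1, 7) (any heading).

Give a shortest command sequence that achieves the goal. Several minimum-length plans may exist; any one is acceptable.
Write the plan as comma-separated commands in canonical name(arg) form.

begin: x=1 y=4 heading=south
[1] after turn(right): x=1 y=4 heading=west
[2] after turn(right): x=1 y=4 heading=north
[3] after move(3): x=1 y=7 heading=north
nothing shorter than 3 reaches the goal.

turn(right), turn(right), move(3)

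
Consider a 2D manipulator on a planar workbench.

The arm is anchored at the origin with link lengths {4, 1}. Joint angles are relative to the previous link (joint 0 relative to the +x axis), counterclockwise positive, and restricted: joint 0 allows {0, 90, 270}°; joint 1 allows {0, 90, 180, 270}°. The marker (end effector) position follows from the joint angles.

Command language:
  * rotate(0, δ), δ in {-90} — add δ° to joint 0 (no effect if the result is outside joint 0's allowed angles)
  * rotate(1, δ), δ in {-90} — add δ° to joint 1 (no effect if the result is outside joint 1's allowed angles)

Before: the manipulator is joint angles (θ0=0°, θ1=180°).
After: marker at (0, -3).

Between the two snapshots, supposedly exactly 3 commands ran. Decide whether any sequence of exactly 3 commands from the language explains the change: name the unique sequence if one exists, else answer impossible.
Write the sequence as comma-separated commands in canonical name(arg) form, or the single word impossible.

start: joint angles (θ0=0°, θ1=180°)
1. rotate(0, -90) → joint angles (θ0=270°, θ1=180°)
2. rotate(0, -90) → joint angles (θ0=270°, θ1=180°)
3. rotate(0, -90) → joint angles (θ0=270°, θ1=180°)
no rival 3-sequence matches.

rotate(0, -90), rotate(0, -90), rotate(0, -90)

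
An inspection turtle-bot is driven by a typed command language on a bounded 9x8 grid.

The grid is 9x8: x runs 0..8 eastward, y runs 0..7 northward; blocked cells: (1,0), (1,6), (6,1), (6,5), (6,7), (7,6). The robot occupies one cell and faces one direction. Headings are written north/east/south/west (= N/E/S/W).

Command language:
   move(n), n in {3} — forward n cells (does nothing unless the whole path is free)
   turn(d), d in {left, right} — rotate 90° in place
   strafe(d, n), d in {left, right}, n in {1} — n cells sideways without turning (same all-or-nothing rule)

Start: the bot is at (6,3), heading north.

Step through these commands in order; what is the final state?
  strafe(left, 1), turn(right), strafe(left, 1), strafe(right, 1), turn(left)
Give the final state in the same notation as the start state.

t0: at (6,3), heading north
1. strafe(left, 1) → at (5,3), heading north
2. turn(right) → at (5,3), heading east
3. strafe(left, 1) → at (5,4), heading east
4. strafe(right, 1) → at (5,3), heading east
5. turn(left) → at (5,3), heading north

at (5,3), heading north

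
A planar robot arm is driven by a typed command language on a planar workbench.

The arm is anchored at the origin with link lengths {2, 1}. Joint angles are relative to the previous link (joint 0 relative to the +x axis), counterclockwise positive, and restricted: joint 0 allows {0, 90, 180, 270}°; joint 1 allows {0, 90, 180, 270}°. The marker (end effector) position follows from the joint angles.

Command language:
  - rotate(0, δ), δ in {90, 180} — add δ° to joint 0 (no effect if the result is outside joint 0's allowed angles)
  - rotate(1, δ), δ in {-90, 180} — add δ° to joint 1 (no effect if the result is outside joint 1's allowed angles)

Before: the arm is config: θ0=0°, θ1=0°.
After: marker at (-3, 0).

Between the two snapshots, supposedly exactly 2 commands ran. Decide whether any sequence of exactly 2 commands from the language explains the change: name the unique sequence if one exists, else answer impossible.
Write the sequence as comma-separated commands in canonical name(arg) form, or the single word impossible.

rotate(0, 90), rotate(0, 90)

t0: config: θ0=0°, θ1=0°
t=1 rotate(0, 90) ⇒ config: θ0=90°, θ1=0°
t=2 rotate(0, 90) ⇒ config: θ0=180°, θ1=0°
all 16 alternatives checked — unique.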